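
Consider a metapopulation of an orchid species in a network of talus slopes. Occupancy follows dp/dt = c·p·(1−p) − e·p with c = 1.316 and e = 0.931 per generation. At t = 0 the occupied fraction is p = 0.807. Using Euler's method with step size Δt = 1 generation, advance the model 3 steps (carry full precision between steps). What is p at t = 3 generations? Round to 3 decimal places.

0.279

Update rule: p ← p + [c·p·(1−p) − e·p]·Δt with Δt = 1.
step 1: Δp = -0.54635, p = 0.26065
step 2: Δp = +0.01094, p = 0.27159
step 3: Δp = +0.00749, p = 0.27909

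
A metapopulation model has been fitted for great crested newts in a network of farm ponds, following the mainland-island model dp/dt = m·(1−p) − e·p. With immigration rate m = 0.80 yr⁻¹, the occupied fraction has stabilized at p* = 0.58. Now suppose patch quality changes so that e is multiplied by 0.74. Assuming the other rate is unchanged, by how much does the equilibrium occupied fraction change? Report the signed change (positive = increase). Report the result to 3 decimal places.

0.071

Balance m(1−p*) = e·p* gives e = m(1−p*)/p* = 0.80×0.42000/0.58000 = 0.57931.
New p* = m/(m+e) = 0.80000/(0.80000+0.42869) = 0.65110.
Δp* = 0.65110 − 0.58000 = +0.07110.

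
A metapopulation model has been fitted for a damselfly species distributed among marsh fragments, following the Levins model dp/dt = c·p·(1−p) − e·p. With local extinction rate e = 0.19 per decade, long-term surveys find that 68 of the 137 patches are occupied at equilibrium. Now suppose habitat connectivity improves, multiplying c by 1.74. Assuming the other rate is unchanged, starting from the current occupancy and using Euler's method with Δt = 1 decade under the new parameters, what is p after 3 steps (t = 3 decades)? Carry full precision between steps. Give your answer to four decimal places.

0.6567

Observed p* = 68/137 = 0.49635.
Balance c(1−p*) = e gives c = e/(1 − 0.49635) = 0.19/0.50365 = 0.37725.
Starting from p₀ = 0.49635; update p ← p + (dp/dt)·Δt with the new parameters.
  1  |  dp/dt·Δt = +0.069787  |  p_1 = 0.566137
  2  |  dp/dt·Δt = +0.053665  |  p_2 = 0.619802
  3  |  dp/dt·Δt = +0.036919  |  p_3 = 0.656721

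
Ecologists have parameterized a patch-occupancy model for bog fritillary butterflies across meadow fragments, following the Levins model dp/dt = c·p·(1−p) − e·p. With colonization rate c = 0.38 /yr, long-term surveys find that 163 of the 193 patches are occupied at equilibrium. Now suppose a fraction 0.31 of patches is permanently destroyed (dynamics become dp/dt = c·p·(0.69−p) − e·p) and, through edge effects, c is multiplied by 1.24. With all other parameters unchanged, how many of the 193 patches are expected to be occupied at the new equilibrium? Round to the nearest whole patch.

109

Observed p* = 163/193 = 0.84456.
Balance c(1−p*) = e gives e = 0.38×(1 − 0.84456) = 0.05907.
New p* = 0.69 − e/c = 0.69 − 0.05907/0.47120 = 0.56464.
Expected occupied = 193 × 0.56464 = 108.98 ≈ 109.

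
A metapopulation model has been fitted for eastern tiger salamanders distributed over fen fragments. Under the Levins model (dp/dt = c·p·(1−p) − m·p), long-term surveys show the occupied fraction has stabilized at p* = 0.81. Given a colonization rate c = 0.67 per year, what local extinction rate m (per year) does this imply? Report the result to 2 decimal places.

0.13

At equilibrium c(1−p*) = m.
m = 0.67 × (1 − 0.81) = 0.67 × 0.1900 = 0.1273.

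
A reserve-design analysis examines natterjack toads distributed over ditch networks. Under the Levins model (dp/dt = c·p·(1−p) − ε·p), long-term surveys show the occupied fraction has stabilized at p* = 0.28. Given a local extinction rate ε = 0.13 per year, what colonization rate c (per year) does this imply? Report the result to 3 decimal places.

At equilibrium c(1−p*) = ε, so c = ε/(1−p*).
c = 0.13/(1 − 0.28) = 0.13/0.7200 = 0.1806.

0.181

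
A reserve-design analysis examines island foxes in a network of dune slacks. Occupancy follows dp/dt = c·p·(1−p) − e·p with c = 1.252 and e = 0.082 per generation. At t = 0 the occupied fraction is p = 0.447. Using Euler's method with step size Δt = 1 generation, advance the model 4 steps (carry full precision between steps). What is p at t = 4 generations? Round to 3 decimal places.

Update rule: p ← p + [c·p·(1−p) − e·p]·Δt with Δt = 1.
t = 1: p = 0.44700 + (+0.27283) = 0.71983
t = 2: p = 0.71983 + (+0.19347) = 0.91330
t = 3: p = 0.91330 + (+0.02425) = 0.93755
t = 4: p = 0.93755 + (-0.00357) = 0.93398

0.934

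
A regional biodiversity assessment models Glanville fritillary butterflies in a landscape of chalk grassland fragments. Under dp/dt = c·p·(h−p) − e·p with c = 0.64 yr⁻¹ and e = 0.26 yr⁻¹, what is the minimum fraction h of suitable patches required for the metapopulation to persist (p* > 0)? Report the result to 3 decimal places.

0.406

p* = h − e/c is positive only when h > e/c.
h_min = e/c = 0.26/0.64 = 0.4062.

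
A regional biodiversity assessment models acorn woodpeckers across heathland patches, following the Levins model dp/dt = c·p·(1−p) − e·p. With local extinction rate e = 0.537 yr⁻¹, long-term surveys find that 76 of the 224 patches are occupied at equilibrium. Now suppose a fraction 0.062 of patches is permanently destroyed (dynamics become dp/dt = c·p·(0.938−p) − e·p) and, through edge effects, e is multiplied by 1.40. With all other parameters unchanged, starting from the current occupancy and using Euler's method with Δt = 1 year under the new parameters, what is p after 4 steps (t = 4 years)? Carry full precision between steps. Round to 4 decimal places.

0.1487

Observed p* = 76/224 = 0.33929.
Balance c(1−p*) = e gives c = e/(1 − 0.33929) = 0.537/0.66071 = 0.81276.
Starting from p₀ = 0.33929; update p ← p + (dp/dt)·Δt with the new parameters.
t = 1: p = 0.33929 + (-0.08998) = 0.24931
t = 2: p = 0.24931 + (-0.04788) = 0.20143
t = 3: p = 0.20143 + (-0.03085) = 0.17058
t = 4: p = 0.17058 + (-0.02185) = 0.14873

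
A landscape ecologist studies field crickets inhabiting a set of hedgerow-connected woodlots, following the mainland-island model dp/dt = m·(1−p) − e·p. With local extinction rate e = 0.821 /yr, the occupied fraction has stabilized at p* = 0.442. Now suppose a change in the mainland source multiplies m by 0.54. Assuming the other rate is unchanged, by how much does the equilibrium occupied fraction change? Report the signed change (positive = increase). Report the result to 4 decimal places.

Balance m(1−p*) = e·p* gives m = e·p*/(1−p*) = 0.821×0.44200/0.55800 = 0.65033.
New p* = m/(m+e) = 0.35118/(0.35118+0.82100) = 0.29960.
Δp* = 0.29960 − 0.44200 = -0.14240.

-0.1424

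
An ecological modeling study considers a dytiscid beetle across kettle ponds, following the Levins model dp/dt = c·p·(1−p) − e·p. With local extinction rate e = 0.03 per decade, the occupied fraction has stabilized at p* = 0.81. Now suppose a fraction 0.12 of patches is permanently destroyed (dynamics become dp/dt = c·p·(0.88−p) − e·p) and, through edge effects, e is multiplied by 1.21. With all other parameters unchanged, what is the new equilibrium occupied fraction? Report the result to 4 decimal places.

Balance c(1−p*) = e gives c = e/(1 − 0.81000) = 0.03/0.19000 = 0.15789.
New p* = 0.88 − e/c = 0.88 − 0.03630/0.15789 = 0.65009.

0.6501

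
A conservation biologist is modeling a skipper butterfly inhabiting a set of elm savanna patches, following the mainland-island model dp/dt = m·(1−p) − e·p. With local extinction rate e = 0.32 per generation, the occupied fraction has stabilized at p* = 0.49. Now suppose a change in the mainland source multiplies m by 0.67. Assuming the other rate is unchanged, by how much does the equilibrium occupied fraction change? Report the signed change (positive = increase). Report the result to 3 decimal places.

-0.098

Balance m(1−p*) = e·p* gives m = e·p*/(1−p*) = 0.32×0.49000/0.51000 = 0.30745.
New p* = m/(m+e) = 0.20599/(0.20599+0.32000) = 0.39162.
Δp* = 0.39162 − 0.49000 = -0.09838.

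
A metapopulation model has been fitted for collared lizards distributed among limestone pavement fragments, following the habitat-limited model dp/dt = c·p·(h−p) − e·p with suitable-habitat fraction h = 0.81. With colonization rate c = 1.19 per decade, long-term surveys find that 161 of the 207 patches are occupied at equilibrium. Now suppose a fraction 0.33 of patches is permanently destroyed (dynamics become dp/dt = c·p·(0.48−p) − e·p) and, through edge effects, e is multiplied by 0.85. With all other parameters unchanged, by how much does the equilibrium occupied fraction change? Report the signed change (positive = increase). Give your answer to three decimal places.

-0.325

Observed p* = 161/207 = 0.77778.
Balance c(h−p*) = e gives e = 1.19×(0.81 − 0.77778) = 0.03834.
New p* = 0.48 − e/c = 0.48 − 0.03259/1.19000 = 0.45261.
Δp* = 0.45261 − 0.77778 = -0.32517.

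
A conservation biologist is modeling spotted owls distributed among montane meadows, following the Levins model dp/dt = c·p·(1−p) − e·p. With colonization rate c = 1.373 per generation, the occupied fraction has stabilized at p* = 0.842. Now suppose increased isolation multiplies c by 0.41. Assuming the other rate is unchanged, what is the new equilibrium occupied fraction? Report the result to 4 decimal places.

Balance c(1−p*) = e gives e = 1.373×(1 − 0.84200) = 0.21693.
New p* = 1 − e/c = 1 − 0.21693/0.56293 = 0.61464.

0.6146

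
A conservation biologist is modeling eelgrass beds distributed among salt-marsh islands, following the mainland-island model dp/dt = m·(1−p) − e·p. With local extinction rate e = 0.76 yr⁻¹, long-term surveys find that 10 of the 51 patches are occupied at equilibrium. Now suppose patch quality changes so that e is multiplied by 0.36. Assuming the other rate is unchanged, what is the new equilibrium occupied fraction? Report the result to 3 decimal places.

Observed p* = 10/51 = 0.19608.
Balance m(1−p*) = e·p* gives m = e·p*/(1−p*) = 0.76×0.19608/0.80392 = 0.18537.
New p* = m/(m+e) = 0.18537/(0.18537+0.27360) = 0.40388.

0.404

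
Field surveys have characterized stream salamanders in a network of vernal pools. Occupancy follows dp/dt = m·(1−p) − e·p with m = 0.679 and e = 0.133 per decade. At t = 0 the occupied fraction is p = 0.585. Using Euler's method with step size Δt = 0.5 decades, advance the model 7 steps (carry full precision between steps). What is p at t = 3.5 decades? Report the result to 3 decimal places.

Update rule: p ← p + [m·(1−p) − e·p]·Δt with Δt = 0.5.
step 1: Δp = +0.10199, p = 0.68699
step 2: Δp = +0.06058, p = 0.74757
step 3: Δp = +0.03599, p = 0.78356
step 4: Δp = +0.02138, p = 0.80493
step 5: Δp = +0.01270, p = 0.81763
step 6: Δp = +0.00754, p = 0.82517
step 7: Δp = +0.00448, p = 0.82965

0.830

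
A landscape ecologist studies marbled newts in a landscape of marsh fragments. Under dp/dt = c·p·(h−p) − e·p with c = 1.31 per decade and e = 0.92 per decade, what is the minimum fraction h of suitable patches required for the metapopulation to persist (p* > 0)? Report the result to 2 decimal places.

p* = h − e/c is positive only when h > e/c.
h_min = e/c = 0.92/1.31 = 0.7023.

0.70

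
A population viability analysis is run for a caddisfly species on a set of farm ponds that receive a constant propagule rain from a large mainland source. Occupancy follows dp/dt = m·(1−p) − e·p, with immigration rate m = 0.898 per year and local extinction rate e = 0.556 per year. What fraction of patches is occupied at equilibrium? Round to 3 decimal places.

At equilibrium the propagule rain into empty patches balances local extinction: m(1−p*) = e·p*.
p* = m/(m+e) = 0.898/(0.898+0.556) = 0.898/1.4540 = 0.6176.

0.618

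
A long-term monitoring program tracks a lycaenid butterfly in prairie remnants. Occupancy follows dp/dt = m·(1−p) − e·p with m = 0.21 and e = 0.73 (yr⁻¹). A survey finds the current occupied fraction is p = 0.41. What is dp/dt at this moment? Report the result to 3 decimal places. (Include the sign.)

-0.175

Colonization term: m·(1−p) = 0.21×0.5900 = 0.12390.
Extinction term: e·p = 0.29930.
dp/dt = 0.12390 − 0.29930 = -0.17540.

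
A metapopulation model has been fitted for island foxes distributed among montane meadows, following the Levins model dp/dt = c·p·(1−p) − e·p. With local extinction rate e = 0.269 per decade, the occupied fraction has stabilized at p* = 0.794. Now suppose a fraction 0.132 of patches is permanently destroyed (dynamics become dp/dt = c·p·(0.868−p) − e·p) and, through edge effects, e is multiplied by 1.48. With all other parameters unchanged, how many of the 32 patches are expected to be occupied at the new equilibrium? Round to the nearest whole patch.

Balance c(1−p*) = e gives c = e/(1 − 0.79400) = 0.269/0.20600 = 1.30583.
New p* = 0.868 − e/c = 0.868 − 0.39812/1.30583 = 0.56312.
Expected occupied = 32 × 0.56312 = 18.02 ≈ 18.

18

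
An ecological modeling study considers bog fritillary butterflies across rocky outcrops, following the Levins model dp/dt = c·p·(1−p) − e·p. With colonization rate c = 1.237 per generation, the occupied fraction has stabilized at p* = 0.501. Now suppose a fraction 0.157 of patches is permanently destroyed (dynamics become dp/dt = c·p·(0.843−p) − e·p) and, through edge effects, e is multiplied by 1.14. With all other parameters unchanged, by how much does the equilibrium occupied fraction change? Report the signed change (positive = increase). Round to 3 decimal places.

Balance c(1−p*) = e gives e = 1.237×(1 − 0.50100) = 0.61726.
New p* = 0.843 − e/c = 0.843 − 0.70368/1.23700 = 0.27414.
Δp* = 0.27414 − 0.50100 = -0.22686.

-0.227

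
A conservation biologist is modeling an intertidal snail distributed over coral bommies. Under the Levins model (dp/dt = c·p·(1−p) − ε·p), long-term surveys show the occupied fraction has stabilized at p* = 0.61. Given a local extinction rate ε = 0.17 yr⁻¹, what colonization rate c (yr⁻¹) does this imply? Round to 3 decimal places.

0.436

At equilibrium c(1−p*) = ε, so c = ε/(1−p*).
c = 0.17/(1 − 0.61) = 0.17/0.3900 = 0.4359.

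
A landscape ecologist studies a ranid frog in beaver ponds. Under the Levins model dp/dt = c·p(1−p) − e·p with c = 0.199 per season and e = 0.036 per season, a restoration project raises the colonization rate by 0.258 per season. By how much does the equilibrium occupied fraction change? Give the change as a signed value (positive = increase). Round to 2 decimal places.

0.10

Before: p* = 1 − 0.036/0.199 = 0.8191.
After the change, c = 0.457, e = 0.036, so p* = 1 − 0.036/0.457 = 0.9212.
Δp* = 0.9212 − 0.8191 = +0.1021.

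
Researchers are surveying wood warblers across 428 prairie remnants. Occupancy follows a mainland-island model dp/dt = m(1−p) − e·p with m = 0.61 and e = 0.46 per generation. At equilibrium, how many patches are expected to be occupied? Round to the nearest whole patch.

p* = m/(m+e) = 0.61/1.0700 = 0.5701.
Expected occupied patches = N × p* = 428 × 0.5701 = 244.00 ≈ 244.

244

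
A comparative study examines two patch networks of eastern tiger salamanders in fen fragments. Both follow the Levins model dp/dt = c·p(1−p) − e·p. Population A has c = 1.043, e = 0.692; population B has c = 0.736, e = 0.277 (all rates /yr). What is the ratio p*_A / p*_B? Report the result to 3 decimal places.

0.540

A: p*_A = 1 − 0.692/1.043 = 0.3365.
B: p*_B = 1 − 0.277/0.736 = 0.6236.
p*_A / p*_B = 0.3365/0.6236 = 0.5396.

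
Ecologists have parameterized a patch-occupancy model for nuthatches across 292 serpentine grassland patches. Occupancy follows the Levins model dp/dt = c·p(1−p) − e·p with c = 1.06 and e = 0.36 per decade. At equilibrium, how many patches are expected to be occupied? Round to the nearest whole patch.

193

p* = 1 − e/c = 1 − 0.36/1.06 = 0.6604.
Expected occupied patches = N × p* = 292 × 0.6604 = 192.83 ≈ 193.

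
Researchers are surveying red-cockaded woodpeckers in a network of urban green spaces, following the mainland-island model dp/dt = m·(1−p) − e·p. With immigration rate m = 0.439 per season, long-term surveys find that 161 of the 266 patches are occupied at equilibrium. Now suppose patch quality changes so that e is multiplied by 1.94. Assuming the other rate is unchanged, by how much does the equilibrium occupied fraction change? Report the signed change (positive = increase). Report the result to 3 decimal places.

Observed p* = 161/266 = 0.60526.
Balance m(1−p*) = e·p* gives e = m(1−p*)/p* = 0.439×0.39474/0.60526 = 0.28631.
New p* = m/(m+e) = 0.43900/(0.43900+0.55544) = 0.44145.
Δp* = 0.44145 − 0.60526 = -0.16381.

-0.164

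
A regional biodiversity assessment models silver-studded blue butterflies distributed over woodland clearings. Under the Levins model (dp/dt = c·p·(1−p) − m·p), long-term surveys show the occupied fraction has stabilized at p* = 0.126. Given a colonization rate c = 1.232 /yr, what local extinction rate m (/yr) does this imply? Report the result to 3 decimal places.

1.077

At equilibrium c(1−p*) = m.
m = 1.232 × (1 − 0.126) = 1.232 × 0.8740 = 1.0768.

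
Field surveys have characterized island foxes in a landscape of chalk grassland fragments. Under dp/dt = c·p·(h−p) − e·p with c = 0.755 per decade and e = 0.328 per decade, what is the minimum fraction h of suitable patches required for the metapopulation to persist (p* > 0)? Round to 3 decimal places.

p* = h − e/c is positive only when h > e/c.
h_min = e/c = 0.328/0.755 = 0.4344.

0.434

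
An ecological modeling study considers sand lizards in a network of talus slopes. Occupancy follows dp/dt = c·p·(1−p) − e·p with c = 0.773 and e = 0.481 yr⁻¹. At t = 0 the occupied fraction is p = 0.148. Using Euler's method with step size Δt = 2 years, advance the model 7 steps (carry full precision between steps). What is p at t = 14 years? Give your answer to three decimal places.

Update rule: p ← p + [c·p·(1−p) − e·p]·Δt with Δt = 2.
t = 2: p = 0.14800 + (+0.05257) = 0.20057
t = 4: p = 0.20057 + (+0.05494) = 0.25551
t = 6: p = 0.25551 + (+0.04829) = 0.30380
t = 8: p = 0.30380 + (+0.03473) = 0.33853
t = 10: p = 0.33853 + (+0.02053) = 0.35906
t = 12: p = 0.35906 + (+0.01038) = 0.36943
t = 14: p = 0.36943 + (+0.00475) = 0.37418

0.374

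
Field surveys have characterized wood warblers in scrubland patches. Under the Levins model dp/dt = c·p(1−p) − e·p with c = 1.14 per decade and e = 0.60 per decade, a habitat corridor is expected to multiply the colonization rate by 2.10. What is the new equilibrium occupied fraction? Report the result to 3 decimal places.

Before: p* = 1 − 0.60/1.14 = 0.4737.
After the change, c = 2.394, e = 0.6, so p* = 1 − 0.6/2.394 = 0.7494.

0.749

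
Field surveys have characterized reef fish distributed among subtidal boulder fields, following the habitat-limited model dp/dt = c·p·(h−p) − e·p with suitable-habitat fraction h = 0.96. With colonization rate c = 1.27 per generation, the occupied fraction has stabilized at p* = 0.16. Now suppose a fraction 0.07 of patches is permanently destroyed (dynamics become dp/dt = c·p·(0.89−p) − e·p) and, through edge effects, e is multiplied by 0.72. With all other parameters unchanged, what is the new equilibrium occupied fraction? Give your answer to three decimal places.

Balance c(h−p*) = e gives e = 1.27×(0.96 − 0.16000) = 1.01600.
New p* = 0.89 − e/c = 0.89 − 0.73152/1.27000 = 0.31400.

0.314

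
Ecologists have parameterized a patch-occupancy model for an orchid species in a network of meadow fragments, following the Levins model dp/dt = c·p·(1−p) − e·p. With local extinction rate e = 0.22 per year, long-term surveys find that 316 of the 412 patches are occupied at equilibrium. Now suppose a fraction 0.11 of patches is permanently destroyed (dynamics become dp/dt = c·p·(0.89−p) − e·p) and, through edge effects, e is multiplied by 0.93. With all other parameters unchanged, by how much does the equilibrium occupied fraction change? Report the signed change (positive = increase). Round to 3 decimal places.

Observed p* = 316/412 = 0.76699.
Balance c(1−p*) = e gives c = e/(1 − 0.76699) = 0.22/0.23301 = 0.94417.
New p* = 0.89 − e/c = 0.89 − 0.20460/0.94417 = 0.67330.
Δp* = 0.67330 − 0.76699 = -0.09369.

-0.094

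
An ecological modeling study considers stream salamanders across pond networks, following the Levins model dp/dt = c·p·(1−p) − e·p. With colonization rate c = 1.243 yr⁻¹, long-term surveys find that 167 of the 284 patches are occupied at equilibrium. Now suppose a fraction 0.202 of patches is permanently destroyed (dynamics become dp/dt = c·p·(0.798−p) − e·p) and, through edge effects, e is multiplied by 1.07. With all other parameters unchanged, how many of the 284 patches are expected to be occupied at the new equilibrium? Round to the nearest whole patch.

Observed p* = 167/284 = 0.58803.
Balance c(1−p*) = e gives e = 1.243×(1 − 0.58803) = 0.51208.
New p* = 0.798 − e/c = 0.798 − 0.54793/1.24300 = 0.35719.
Expected occupied = 284 × 0.35719 = 101.44 ≈ 101.

101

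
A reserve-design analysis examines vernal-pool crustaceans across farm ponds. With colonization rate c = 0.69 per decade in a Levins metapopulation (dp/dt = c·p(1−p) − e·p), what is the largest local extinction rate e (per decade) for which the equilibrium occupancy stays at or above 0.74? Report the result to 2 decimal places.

1 − e/c ≥ 0.74 ⇒ e ≤ c(1 − 0.74) = 0.69 × 0.2600.
e_max = 0.1794.

0.18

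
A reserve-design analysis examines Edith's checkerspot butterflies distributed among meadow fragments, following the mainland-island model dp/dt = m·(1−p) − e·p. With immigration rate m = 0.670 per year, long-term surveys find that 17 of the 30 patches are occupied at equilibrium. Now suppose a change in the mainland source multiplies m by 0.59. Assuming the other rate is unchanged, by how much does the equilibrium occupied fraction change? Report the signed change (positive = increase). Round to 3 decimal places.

-0.131

Observed p* = 17/30 = 0.56667.
Balance m(1−p*) = e·p* gives e = m(1−p*)/p* = 0.670×0.43333/0.56667 = 0.51235.
New p* = m/(m+e) = 0.39530/(0.39530+0.51235) = 0.43552.
Δp* = 0.43552 − 0.56667 = -0.13115.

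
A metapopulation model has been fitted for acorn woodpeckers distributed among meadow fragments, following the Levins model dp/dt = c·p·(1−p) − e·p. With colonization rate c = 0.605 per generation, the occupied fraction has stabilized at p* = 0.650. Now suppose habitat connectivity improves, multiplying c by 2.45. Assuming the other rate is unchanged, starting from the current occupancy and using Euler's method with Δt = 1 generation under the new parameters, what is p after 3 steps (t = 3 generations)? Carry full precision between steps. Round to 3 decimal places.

Balance c(1−p*) = e gives e = 0.605×(1 − 0.65000) = 0.21175.
Starting from p₀ = 0.65000; update p ← p + (dp/dt)·Δt with the new parameters.
p: 0.65000 → 0.84957  (Δp = +0.19957)
p: 0.84957 → 0.85911  (Δp = +0.00953)
p: 0.85911 → 0.85661  (Δp = -0.00250)

0.857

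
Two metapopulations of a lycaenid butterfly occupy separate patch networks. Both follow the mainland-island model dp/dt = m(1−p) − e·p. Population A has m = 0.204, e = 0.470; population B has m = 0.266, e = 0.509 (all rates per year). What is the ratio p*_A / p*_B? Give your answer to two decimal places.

0.88

A: p*_A = m/(m+e) = 0.204/0.6740 = 0.3027.
B: p*_B = 0.266/0.7750 = 0.3432.
p*_A / p*_B = 0.3027/0.3432 = 0.8818.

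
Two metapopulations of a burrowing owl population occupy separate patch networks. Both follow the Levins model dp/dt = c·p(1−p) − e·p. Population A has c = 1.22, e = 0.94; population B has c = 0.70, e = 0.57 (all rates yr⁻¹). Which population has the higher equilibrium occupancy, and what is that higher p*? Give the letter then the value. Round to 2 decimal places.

A, 0.23

A: p*_A = 1 − 0.94/1.22 = 0.2295.
B: p*_B = 1 − 0.57/0.70 = 0.1857.
A is higher at 0.2295.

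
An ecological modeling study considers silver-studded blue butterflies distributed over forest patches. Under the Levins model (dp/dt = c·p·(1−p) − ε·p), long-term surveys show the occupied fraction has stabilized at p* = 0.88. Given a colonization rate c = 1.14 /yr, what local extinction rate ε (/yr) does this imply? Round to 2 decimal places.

0.14

At equilibrium c(1−p*) = ε.
ε = 1.14 × (1 − 0.88) = 1.14 × 0.1200 = 0.1368.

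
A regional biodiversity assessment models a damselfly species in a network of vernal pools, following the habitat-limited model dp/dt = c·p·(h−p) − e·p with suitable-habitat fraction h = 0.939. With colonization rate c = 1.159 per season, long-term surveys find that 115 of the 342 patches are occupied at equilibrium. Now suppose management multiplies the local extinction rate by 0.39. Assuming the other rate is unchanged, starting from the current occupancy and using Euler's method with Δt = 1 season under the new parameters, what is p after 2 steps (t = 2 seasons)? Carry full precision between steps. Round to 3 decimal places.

0.604

Observed p* = 115/342 = 0.33626.
Balance c(h−p*) = e gives e = 1.159×(0.939 − 0.33626) = 0.69858.
Starting from p₀ = 0.33626; update p ← p + (dp/dt)·Δt with the new parameters.
  1  |  dp/dt·Δt = +0.143290  |  p_1 = 0.479548
  2  |  dp/dt·Δt = +0.124711  |  p_2 = 0.604259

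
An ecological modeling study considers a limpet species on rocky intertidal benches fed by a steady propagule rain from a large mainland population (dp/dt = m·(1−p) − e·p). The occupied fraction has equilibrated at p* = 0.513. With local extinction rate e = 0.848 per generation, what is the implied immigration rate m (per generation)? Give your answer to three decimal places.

0.893

At equilibrium m(1−p*) = e·p*, so m = e·p*/(1−p*).
m = 0.848 × 0.513 / 0.4870 = 0.4350/0.4870 = 0.8933.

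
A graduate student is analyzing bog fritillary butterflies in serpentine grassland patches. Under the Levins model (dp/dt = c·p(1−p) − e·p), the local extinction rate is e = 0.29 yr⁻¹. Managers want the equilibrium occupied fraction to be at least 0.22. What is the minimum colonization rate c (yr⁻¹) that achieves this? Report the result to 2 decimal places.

p* = 1 − e/c ≥ 0.22 requires e/c ≤ 0.7800, i.e. c ≥ e/0.7800.
c_min = 0.29/0.7800 = 0.3718.

0.37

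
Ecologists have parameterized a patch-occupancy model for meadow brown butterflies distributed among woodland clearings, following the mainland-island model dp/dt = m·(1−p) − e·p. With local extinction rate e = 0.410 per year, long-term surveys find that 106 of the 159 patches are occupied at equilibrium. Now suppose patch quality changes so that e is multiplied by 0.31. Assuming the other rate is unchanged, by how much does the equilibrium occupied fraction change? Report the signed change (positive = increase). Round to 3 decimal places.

0.199

Observed p* = 106/159 = 0.66667.
Balance m(1−p*) = e·p* gives m = e·p*/(1−p*) = 0.410×0.66667/0.33333 = 0.82001.
New p* = m/(m+e) = 0.82001/(0.82001+0.12710) = 0.86580.
Δp* = 0.86580 − 0.66667 = +0.19913.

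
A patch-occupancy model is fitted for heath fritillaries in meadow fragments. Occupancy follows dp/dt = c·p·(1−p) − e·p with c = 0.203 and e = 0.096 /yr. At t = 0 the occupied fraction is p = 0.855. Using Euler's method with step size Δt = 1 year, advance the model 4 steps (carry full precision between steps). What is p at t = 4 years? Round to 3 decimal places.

Update rule: p ← p + [c·p·(1−p) − e·p]·Δt with Δt = 1.
  1  |  dp/dt·Δt = -0.056913  |  p_1 = 0.798087
  2  |  dp/dt·Δt = -0.043904  |  p_2 = 0.754183
  3  |  dp/dt·Δt = -0.034767  |  p_3 = 0.719416
  4  |  dp/dt·Δt = -0.028087  |  p_4 = 0.691329

0.691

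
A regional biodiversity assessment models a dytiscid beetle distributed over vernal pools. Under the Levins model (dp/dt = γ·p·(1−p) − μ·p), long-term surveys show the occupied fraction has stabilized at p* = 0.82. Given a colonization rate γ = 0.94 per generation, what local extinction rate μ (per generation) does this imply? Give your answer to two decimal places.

At equilibrium γ(1−p*) = μ.
μ = 0.94 × (1 − 0.82) = 0.94 × 0.1800 = 0.1692.

0.17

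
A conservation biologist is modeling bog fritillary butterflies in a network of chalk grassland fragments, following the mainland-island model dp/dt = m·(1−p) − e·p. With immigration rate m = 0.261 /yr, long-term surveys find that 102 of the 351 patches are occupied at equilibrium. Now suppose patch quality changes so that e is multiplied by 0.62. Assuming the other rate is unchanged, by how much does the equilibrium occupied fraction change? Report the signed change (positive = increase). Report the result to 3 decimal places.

Observed p* = 102/351 = 0.29060.
Balance m(1−p*) = e·p* gives e = m(1−p*)/p* = 0.261×0.70940/0.29060 = 0.63714.
New p* = m/(m+e) = 0.26100/(0.26100+0.39503) = 0.39785.
Δp* = 0.39785 − 0.29060 = +0.10725.

0.107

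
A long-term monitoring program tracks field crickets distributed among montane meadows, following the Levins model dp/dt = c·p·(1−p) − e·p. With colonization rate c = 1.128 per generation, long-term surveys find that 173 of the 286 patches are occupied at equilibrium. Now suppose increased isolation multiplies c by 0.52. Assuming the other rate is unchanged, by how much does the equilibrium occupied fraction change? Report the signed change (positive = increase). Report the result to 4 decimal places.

Observed p* = 173/286 = 0.60490.
Balance c(1−p*) = e gives e = 1.128×(1 − 0.60490) = 0.44567.
New p* = 1 − e/c = 1 − 0.44567/0.58656 = 0.24020.
Δp* = 0.24020 − 0.60490 = -0.36470.

-0.3647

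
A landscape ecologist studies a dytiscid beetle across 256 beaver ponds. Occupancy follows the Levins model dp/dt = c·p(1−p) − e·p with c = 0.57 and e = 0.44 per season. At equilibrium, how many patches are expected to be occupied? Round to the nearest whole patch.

p* = 1 − e/c = 1 − 0.44/0.57 = 0.2281.
Expected occupied patches = N × p* = 256 × 0.2281 = 58.39 ≈ 58.

58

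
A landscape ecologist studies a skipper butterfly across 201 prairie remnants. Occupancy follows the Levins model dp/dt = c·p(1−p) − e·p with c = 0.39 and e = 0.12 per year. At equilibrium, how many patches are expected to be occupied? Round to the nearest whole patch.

139

p* = 1 − e/c = 1 − 0.12/0.39 = 0.6923.
Expected occupied patches = N × p* = 201 × 0.6923 = 139.15 ≈ 139.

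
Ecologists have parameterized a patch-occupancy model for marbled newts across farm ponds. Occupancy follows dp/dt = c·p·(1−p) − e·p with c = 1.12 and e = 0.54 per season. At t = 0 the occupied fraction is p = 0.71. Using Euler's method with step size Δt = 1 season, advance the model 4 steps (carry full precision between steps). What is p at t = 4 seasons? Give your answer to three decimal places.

0.520

Update rule: p ← p + [c·p·(1−p) − e·p]·Δt with Δt = 1.
t = 1: p = 0.71000 + (-0.15279) = 0.55721
t = 2: p = 0.55721 + (-0.02456) = 0.53265
t = 3: p = 0.53265 + (-0.00883) = 0.52383
t = 4: p = 0.52383 + (-0.00350) = 0.52032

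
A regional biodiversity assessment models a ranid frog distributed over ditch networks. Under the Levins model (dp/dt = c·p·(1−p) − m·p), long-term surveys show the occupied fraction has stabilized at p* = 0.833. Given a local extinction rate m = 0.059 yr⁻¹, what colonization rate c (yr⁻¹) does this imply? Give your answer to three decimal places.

0.353

At equilibrium c(1−p*) = m, so c = m/(1−p*).
c = 0.059/(1 − 0.833) = 0.059/0.1670 = 0.3533.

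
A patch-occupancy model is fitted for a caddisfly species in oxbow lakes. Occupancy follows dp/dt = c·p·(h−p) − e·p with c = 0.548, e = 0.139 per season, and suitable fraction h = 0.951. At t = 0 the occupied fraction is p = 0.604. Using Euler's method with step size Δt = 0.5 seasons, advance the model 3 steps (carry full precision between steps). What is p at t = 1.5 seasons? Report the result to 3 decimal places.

Update rule: p ← p + [c·p·(h−p) − e·p]·Δt with Δt = 0.5.
p: 0.60400 → 0.61945  (Δp = +0.01545)
p: 0.61945 → 0.63267  (Δp = +0.01322)
p: 0.63267 → 0.64388  (Δp = +0.01121)

0.644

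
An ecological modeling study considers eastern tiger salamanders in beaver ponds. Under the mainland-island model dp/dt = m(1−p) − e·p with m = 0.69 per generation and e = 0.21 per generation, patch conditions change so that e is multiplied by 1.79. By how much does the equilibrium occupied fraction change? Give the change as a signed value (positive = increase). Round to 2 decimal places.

-0.12

Before: p* = 0.69/(0.69+0.21) = 0.7667.
After: m = 0.69, e = 0.3759; p* = 0.69/1.0659 = 0.6473.
Δp* = 0.6473 − 0.7667 = -0.1193.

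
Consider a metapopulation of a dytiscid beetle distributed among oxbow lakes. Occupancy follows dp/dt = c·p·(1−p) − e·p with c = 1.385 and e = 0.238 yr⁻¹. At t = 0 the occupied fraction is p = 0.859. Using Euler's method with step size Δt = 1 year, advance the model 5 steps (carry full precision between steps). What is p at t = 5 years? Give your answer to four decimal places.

0.8282

Update rule: p ← p + [c·p·(1−p) − e·p]·Δt with Δt = 1.
t = 1: p = 0.85900 + (-0.03669) = 0.82231
t = 2: p = 0.82231 + (+0.00666) = 0.82897
t = 3: p = 0.82897 + (-0.00093) = 0.82804
t = 4: p = 0.82804 + (+0.00014) = 0.82818
t = 5: p = 0.82818 + (-0.00002) = 0.82816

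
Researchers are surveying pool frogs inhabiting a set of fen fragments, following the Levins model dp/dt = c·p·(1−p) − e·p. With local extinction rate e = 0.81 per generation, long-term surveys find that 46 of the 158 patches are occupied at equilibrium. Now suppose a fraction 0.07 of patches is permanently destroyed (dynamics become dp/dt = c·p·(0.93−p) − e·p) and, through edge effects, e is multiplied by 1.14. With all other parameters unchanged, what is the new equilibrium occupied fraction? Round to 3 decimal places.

0.122

Observed p* = 46/158 = 0.29114.
Balance c(1−p*) = e gives c = e/(1 − 0.29114) = 0.81/0.70886 = 1.14268.
New p* = 0.93 − e/c = 0.93 − 0.92340/1.14268 = 0.12190.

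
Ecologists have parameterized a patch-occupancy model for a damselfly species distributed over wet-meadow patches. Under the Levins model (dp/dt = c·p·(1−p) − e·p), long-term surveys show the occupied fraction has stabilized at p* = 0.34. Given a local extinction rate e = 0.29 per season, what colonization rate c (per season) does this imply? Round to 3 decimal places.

0.439

At equilibrium c(1−p*) = e, so c = e/(1−p*).
c = 0.29/(1 − 0.34) = 0.29/0.6600 = 0.4394.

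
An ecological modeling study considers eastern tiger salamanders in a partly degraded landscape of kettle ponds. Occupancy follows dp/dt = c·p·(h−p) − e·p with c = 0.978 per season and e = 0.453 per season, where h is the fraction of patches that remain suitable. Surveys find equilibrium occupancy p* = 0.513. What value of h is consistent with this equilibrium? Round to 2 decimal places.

At equilibrium c(h−p*) = e, so h = p* + e/c.
h = 0.513 + 0.453/0.978 = 0.513 + 0.4632 = 0.9762.

0.98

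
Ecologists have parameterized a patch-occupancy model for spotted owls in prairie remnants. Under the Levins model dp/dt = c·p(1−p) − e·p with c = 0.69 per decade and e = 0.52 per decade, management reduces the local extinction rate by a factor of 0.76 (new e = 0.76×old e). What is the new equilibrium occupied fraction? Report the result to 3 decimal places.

Before: p* = 1 − 0.52/0.69 = 0.2464.
After the change, c = 0.69, e = 0.3952, so p* = 1 − 0.3952/0.69 = 0.4272.

0.427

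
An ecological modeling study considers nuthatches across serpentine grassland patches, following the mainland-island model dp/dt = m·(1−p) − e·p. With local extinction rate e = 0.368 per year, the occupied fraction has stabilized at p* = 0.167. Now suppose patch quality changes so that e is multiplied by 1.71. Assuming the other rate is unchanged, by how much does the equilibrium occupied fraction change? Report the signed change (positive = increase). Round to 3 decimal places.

-0.062

Balance m(1−p*) = e·p* gives m = e·p*/(1−p*) = 0.368×0.16700/0.83300 = 0.07378.
New p* = m/(m+e) = 0.07378/(0.07378+0.62928) = 0.10494.
Δp* = 0.10494 − 0.16700 = -0.06206.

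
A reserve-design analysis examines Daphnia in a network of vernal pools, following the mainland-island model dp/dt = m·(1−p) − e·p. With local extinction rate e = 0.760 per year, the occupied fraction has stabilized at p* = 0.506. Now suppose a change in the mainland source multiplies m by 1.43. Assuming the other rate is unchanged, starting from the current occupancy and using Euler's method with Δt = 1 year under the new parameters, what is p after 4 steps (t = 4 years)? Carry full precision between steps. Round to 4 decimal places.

0.5430

Balance m(1−p*) = e·p* gives m = e·p*/(1−p*) = 0.760×0.50600/0.49400 = 0.77846.
Starting from p₀ = 0.50600; update p ← p + (dp/dt)·Δt with the new parameters.
step 1: Δp = +0.16536, p = 0.67136
step 2: Δp = -0.14439, p = 0.52697
step 3: Δp = +0.12608, p = 0.65305
step 4: Δp = -0.11010, p = 0.54296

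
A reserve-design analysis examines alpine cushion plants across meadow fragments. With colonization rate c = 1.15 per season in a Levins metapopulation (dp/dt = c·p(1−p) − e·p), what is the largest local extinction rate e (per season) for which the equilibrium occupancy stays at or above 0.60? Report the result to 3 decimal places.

1 − e/c ≥ 0.60 ⇒ e ≤ c(1 − 0.60) = 1.15 × 0.4000.
e_max = 0.4600.

0.460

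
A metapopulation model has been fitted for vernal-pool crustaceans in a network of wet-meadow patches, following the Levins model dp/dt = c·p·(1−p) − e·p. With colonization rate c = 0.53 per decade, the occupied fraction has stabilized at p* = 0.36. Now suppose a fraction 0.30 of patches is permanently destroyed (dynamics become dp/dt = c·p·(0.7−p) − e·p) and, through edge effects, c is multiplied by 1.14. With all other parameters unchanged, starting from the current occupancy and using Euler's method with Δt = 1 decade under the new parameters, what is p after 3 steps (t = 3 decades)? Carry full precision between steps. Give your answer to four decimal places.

Balance c(1−p*) = e gives e = 0.53×(1 − 0.36000) = 0.33920.
Starting from p₀ = 0.36000; update p ← p + (dp/dt)·Δt with the new parameters.
  1  |  dp/dt·Δt = -0.048158  |  p_1 = 0.311842
  2  |  dp/dt·Δt = -0.032642  |  p_2 = 0.279200
  3  |  dp/dt·Δt = -0.023719  |  p_3 = 0.255481

0.2555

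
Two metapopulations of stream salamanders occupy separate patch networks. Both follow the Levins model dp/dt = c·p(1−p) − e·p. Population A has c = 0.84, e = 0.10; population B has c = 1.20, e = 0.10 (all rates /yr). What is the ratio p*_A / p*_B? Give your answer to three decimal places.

A: p*_A = 1 − 0.10/0.84 = 0.8810.
B: p*_B = 1 − 0.10/1.20 = 0.9167.
p*_A / p*_B = 0.8810/0.9167 = 0.9610.

0.961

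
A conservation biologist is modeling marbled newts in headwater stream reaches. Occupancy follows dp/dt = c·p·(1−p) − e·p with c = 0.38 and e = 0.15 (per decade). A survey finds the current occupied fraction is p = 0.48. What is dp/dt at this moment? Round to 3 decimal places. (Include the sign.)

Colonization term: c·p·(1−p) = 0.38×0.48×0.5200 = 0.09485.
Extinction term: e·p = 0.07200.
dp/dt = 0.09485 − 0.07200 = 0.02285.

0.023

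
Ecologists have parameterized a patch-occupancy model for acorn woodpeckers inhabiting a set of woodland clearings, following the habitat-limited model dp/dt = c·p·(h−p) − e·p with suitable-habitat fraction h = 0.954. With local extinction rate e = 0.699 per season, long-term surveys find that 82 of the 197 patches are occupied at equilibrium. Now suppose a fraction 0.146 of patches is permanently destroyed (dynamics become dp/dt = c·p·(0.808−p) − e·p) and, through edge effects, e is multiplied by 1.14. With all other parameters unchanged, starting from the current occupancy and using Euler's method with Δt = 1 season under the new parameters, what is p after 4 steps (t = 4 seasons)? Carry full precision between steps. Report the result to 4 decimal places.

Observed p* = 82/197 = 0.41624.
Balance c(h−p*) = e gives c = e/(0.954 − 0.41624) = 0.699/0.53776 = 1.29985.
Starting from p₀ = 0.41624; update p ← p + (dp/dt)·Δt with the new parameters.
  1  |  dp/dt·Δt = -0.119727  |  p_1 = 0.296516
  2  |  dp/dt·Δt = -0.039143  |  p_2 = 0.257373
  3  |  dp/dt·Δt = -0.020881  |  p_3 = 0.236492
  4  |  dp/dt·Δt = -0.012768  |  p_4 = 0.223724

0.2237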